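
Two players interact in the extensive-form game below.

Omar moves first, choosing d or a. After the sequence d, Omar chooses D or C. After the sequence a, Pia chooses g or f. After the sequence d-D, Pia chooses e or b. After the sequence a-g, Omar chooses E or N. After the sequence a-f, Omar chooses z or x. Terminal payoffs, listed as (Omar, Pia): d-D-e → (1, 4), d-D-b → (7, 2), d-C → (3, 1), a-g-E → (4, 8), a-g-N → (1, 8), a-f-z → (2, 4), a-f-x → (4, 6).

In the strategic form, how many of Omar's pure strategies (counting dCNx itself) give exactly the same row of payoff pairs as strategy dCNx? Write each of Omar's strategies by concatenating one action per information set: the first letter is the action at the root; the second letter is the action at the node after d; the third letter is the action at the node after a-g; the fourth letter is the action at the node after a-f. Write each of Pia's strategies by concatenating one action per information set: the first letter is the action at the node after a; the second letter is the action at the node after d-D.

Row for dCNx (columns ge, gb, fe, fb): (3,1) (3,1) (3,1) (3,1).
Under dCNx, Omar's choice at the node after a-g and at the node after a-f can never be reached regardless of what Pia does, so varying those choices leaves every outcome unchanged.
Holding the reachable choices fixed and varying the unreachable ones freely already gives 2 × 2 = 4 equivalent strategies.
No other strategy reproduces this row, so those 4 are the full class: dCEz, dCEx, dCNz, dCNx.

4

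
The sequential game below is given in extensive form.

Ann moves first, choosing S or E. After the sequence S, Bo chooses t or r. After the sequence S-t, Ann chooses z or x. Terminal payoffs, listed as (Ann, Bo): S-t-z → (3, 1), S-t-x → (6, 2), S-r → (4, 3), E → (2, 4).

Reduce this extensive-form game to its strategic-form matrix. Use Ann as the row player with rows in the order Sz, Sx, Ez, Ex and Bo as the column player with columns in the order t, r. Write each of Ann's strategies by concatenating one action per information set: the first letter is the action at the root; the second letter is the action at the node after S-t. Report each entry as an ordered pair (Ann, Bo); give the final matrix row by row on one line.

            t        r
  Sz    (3,1)    (4,3)
  Sx    (6,2)    (4,3)
  Ez    (2,4)    (2,4)
  Ex    (2,4)    (2,4)

Sz: (3,1) (4,3) | Sx: (6,2) (4,3) | Ez: (2,4) (2,4) | Ex: (2,4) (2,4)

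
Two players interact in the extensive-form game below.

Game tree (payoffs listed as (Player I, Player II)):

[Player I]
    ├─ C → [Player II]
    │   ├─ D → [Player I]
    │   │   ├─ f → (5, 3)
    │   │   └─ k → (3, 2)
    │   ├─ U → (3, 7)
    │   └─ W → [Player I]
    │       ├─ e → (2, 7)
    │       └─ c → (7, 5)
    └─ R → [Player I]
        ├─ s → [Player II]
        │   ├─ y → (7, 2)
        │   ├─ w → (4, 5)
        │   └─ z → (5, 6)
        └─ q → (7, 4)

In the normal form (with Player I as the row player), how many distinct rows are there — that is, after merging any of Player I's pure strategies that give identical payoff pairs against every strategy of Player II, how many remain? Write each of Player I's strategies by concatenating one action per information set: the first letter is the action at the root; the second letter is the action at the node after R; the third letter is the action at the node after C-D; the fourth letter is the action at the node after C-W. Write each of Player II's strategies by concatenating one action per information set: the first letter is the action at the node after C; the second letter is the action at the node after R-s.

Player I has 16 pure strategies: Csfe, Csfc, Cske, Cskc, Cqfe, Cqfc, Cqke, Cqkc, Rsfe, Rsfc, Rske, Rskc, Rqfe, Rqfc, Rqke, Rqkc. Columns: Dy, Dw, Dz, Uy, Uw, Uz, Wy, Ww, Wz.
{Csfe, Cqfe} → row (5,3) (5,3) (5,3) (3,7) (3,7) (3,7) (2,7) (2,7) (2,7)
{Csfc, Cqfc} → row (5,3) (5,3) (5,3) (3,7) (3,7) (3,7) (7,5) (7,5) (7,5)
{Cske, Cqke} → row (3,2) (3,2) (3,2) (3,7) (3,7) (3,7) (2,7) (2,7) (2,7)
{Cskc, Cqkc} → row (3,2) (3,2) (3,2) (3,7) (3,7) (3,7) (7,5) (7,5) (7,5)
{Rsfe, Rsfc, Rske, Rskc} → row (7,2) (4,5) (5,6) (7,2) (4,5) (5,6) (7,2) (4,5) (5,6)
{Rqfe, Rqfc, Rqke, Rqkc} → row (7,4) (7,4) (7,4) (7,4) (7,4) (7,4) (7,4) (7,4) (7,4)
That's 6 distinct rows out of 16 strategies.

6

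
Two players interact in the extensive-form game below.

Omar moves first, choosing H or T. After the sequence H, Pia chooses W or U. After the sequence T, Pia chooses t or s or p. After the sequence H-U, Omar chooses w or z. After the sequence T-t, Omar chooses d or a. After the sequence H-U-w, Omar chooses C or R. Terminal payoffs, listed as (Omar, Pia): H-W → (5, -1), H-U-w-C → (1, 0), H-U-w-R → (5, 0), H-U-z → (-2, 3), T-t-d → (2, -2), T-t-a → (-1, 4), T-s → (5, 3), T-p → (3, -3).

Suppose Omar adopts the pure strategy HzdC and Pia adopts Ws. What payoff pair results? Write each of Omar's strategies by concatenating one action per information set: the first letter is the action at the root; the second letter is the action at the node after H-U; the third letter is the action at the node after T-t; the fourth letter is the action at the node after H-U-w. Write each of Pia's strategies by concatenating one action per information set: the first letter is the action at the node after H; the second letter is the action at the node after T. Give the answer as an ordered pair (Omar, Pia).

Trace the play path from the root:
  Omar plays H
  Pia plays W at [H]
→ terminal payoff (5, -1).
(Omar's choice at the node after H-U is never reached on this path, so it doesn't affect the outcome.)

(5, -1)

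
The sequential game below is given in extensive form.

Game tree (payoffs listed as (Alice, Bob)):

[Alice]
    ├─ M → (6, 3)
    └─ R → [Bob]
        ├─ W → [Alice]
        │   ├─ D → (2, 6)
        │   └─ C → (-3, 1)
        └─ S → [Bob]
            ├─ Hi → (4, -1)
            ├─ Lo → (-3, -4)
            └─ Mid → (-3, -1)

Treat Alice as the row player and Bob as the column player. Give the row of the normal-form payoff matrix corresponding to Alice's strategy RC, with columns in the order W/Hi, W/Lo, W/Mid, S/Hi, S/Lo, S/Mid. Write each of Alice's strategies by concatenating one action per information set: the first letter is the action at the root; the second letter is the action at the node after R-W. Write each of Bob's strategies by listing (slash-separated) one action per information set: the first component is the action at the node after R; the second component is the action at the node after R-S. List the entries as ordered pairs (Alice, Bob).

vs W/Hi: Alice plays R → Bob plays W at [R] → Alice plays C at [R-W] → (-3, 1)
vs W/Lo: Alice plays R → Bob plays W at [R] → Alice plays C at [R-W] → (-3, 1)
vs W/Mid: Alice plays R → Bob plays W at [R] → Alice plays C at [R-W] → (-3, 1)
vs S/Hi: Alice plays R → Bob plays S at [R] → Bob plays Hi at [R-S] → (4, -1)
vs S/Lo: Alice plays R → Bob plays S at [R] → Bob plays Lo at [R-S] → (-3, -4)
vs S/Mid: Alice plays R → Bob plays S at [R] → Bob plays Mid at [R-S] → (-3, -1)

(-3,1) (-3,1) (-3,1) (4,-1) (-3,-4) (-3,-1)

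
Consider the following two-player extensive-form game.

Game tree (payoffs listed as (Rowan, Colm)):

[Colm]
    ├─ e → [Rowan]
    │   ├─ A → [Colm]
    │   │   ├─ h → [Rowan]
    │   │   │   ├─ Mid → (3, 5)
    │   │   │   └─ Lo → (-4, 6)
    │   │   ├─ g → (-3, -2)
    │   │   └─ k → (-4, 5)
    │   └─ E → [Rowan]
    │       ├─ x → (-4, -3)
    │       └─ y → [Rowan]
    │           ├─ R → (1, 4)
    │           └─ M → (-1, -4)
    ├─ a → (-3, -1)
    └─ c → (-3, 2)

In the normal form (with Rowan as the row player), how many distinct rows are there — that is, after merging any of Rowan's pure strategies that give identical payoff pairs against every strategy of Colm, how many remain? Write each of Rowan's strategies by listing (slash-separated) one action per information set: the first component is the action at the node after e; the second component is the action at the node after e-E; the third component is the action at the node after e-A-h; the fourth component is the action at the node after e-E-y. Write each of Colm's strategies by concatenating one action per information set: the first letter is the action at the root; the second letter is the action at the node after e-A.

Rowan has 16 pure strategies: A/x/Mid/R, A/x/Mid/M, A/x/Lo/R, A/x/Lo/M, A/y/Mid/R, A/y/Mid/M, A/y/Lo/R, A/y/Lo/M, E/x/Mid/R, E/x/Mid/M, E/x/Lo/R, E/x/Lo/M, E/y/Mid/R, E/y/Mid/M, E/y/Lo/R, E/y/Lo/M. Columns: eh, eg, ek, ah, ag, ak, ch, cg, ck.
{A/x/Mid/R, A/x/Mid/M, A/y/Mid/R, A/y/Mid/M} → row (3,5) (-3,-2) (-4,5) (-3,-1) (-3,-1) (-3,-1) (-3,2) (-3,2) (-3,2)
{A/x/Lo/R, A/x/Lo/M, A/y/Lo/R, A/y/Lo/M} → row (-4,6) (-3,-2) (-4,5) (-3,-1) (-3,-1) (-3,-1) (-3,2) (-3,2) (-3,2)
{E/x/Mid/R, E/x/Mid/M, E/x/Lo/R, E/x/Lo/M} → row (-4,-3) (-4,-3) (-4,-3) (-3,-1) (-3,-1) (-3,-1) (-3,2) (-3,2) (-3,2)
{E/y/Mid/R, E/y/Lo/R} → row (1,4) (1,4) (1,4) (-3,-1) (-3,-1) (-3,-1) (-3,2) (-3,2) (-3,2)
{E/y/Mid/M, E/y/Lo/M} → row (-1,-4) (-1,-4) (-1,-4) (-3,-1) (-3,-1) (-3,-1) (-3,2) (-3,2) (-3,2)
That's 5 distinct rows out of 16 strategies.

5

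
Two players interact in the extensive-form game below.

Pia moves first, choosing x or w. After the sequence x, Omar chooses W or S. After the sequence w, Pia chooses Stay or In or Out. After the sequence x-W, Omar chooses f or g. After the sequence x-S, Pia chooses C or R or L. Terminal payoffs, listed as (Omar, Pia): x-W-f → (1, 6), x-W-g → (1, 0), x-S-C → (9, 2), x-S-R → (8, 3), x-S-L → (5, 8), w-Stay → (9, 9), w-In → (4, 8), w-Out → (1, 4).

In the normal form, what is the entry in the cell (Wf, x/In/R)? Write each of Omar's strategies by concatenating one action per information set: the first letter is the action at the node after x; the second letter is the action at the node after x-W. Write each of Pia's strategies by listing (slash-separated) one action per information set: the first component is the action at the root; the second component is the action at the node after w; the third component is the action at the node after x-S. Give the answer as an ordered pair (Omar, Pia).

(1, 6)

Trace the play path from the root:
  Pia plays x
  Omar plays W at [x]
  Omar plays f at [x-W]
→ terminal payoff (1, 6).
(Pia's choice at the node after w is never reached on this path, so it doesn't affect the outcome.)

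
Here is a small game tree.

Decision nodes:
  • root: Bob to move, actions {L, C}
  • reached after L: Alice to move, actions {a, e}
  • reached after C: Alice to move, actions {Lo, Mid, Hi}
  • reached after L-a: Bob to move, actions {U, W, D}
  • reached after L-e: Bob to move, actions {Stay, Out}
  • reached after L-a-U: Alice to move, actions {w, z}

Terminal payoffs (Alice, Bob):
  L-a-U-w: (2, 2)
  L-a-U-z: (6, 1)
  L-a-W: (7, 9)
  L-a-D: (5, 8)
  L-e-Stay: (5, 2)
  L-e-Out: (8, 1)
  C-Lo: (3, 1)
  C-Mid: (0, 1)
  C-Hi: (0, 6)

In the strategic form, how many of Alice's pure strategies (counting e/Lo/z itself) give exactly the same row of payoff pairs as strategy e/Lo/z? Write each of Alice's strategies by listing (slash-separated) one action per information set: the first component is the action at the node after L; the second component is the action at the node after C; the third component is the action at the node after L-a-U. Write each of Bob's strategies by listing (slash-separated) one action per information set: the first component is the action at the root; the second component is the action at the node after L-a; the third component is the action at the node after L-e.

2

Row for e/Lo/z (columns L/U/Stay, L/U/Out, L/W/Stay, L/W/Out, L/D/Stay, L/D/Out, C/U/Stay, C/U/Out, C/W/Stay, C/W/Out, C/D/Stay, C/D/Out): (5,2) (8,1) (5,2) (8,1) (5,2) (8,1) (3,1) (3,1) (3,1) (3,1) (3,1) (3,1).
Under e/Lo/z, Alice's choice at the node after L-a-U can never be reached regardless of what Bob does, so varying those choices leaves every outcome unchanged.
Holding the reachable choices fixed and varying the unreachable one freely already gives 2 equivalent strategies.
No other strategy reproduces this row, so those 2 are the full class: e/Lo/w, e/Lo/z.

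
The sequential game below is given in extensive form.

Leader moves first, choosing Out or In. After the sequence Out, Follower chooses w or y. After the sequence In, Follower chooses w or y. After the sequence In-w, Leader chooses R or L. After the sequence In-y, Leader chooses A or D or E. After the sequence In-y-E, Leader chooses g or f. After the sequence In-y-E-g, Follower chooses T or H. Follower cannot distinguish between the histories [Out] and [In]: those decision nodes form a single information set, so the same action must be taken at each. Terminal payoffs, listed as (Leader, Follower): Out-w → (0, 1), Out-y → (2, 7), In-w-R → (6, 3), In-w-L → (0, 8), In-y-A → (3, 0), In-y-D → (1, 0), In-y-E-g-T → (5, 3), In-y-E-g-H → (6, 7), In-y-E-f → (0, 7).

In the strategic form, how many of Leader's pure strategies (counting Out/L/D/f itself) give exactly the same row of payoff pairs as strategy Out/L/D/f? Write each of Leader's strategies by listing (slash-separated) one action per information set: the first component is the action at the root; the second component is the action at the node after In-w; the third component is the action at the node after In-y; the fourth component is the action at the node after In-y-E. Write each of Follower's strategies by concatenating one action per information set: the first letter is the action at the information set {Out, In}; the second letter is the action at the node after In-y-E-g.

Row for Out/L/D/f (columns wT, wH, yT, yH): (0,1) (0,1) (2,7) (2,7).
Under Out/L/D/f, Leader's choice at the node after In-w and at the node after In-y and at the node after In-y-E can never be reached regardless of what Follower does, so varying those choices leaves every outcome unchanged.
Holding the reachable choices fixed and varying the unreachable ones freely already gives 2 × 3 × 2 = 12 equivalent strategies.
No other strategy reproduces this row, so those 12 are the full class: Out/R/A/g, Out/R/A/f, Out/R/D/g, Out/R/D/f, Out/R/E/g, Out/R/E/f, Out/L/A/g, Out/L/A/f, Out/L/D/g, Out/L/D/f, Out/L/E/g, Out/L/E/f.

12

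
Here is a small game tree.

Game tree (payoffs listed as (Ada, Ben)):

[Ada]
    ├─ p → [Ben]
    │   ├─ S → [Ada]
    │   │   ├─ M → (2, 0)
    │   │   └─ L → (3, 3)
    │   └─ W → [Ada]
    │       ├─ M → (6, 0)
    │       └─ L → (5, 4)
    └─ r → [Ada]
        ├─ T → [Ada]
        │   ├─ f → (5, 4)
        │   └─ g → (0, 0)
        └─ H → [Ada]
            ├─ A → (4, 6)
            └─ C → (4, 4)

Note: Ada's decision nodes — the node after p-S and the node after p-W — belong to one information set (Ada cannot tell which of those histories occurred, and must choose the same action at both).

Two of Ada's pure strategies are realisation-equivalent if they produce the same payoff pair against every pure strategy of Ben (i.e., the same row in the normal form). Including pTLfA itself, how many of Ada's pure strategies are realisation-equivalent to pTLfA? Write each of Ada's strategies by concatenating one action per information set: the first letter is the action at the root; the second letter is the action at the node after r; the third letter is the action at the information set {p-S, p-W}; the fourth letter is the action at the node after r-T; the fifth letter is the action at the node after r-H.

Row for pTLfA (columns S, W): (3,3) (5,4).
Under pTLfA, Ada's choice at the node after r and at the node after r-T and at the node after r-H can never be reached regardless of what Ben does, so varying those choices leaves every outcome unchanged.
Holding the reachable choices fixed and varying the unreachable ones freely already gives 2 × 2 × 2 = 8 equivalent strategies.
No other strategy reproduces this row, so those 8 are the full class: pTLfA, pTLfC, pTLgA, pTLgC, pHLfA, pHLfC, pHLgA, pHLgC.

8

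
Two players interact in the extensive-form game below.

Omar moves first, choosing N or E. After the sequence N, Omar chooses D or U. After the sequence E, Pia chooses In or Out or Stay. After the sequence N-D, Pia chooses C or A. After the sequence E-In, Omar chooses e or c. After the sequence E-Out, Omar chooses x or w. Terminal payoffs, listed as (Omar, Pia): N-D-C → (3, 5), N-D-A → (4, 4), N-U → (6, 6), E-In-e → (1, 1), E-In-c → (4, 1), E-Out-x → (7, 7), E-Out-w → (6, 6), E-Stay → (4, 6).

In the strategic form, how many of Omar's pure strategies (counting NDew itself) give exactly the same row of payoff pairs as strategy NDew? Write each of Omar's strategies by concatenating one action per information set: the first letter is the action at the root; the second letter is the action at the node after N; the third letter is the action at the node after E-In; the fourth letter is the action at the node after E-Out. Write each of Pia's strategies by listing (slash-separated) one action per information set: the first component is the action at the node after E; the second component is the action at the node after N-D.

Row for NDew (columns In/C, In/A, Out/C, Out/A, Stay/C, Stay/A): (3,5) (4,4) (3,5) (4,4) (3,5) (4,4).
Under NDew, Omar's choice at the node after E-In and at the node after E-Out can never be reached regardless of what Pia does, so varying those choices leaves every outcome unchanged.
Holding the reachable choices fixed and varying the unreachable ones freely already gives 2 × 2 = 4 equivalent strategies.
No other strategy reproduces this row, so those 4 are the full class: NDex, NDew, NDcx, NDcw.

4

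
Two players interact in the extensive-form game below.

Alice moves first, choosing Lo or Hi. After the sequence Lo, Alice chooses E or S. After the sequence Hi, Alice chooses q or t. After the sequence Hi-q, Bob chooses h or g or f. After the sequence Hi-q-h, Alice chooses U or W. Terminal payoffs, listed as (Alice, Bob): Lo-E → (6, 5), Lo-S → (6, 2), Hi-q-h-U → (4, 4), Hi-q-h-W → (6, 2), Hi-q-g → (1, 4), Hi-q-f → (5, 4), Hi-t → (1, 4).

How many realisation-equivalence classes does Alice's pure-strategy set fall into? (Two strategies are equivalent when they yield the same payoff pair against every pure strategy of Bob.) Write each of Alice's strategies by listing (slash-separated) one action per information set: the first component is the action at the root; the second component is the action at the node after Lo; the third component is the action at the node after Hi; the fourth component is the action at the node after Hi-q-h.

Alice has 16 pure strategies: Lo/E/q/U, Lo/E/q/W, Lo/E/t/U, Lo/E/t/W, Lo/S/q/U, Lo/S/q/W, Lo/S/t/U, Lo/S/t/W, Hi/E/q/U, Hi/E/q/W, Hi/E/t/U, Hi/E/t/W, Hi/S/q/U, Hi/S/q/W, Hi/S/t/U, Hi/S/t/W. Columns: h, g, f.
{Lo/E/q/U, Lo/E/q/W, Lo/E/t/U, Lo/E/t/W} → row (6,5) (6,5) (6,5)
{Lo/S/q/U, Lo/S/q/W, Lo/S/t/U, Lo/S/t/W} → row (6,2) (6,2) (6,2)
{Hi/E/q/U, Hi/S/q/U} → row (4,4) (1,4) (5,4)
{Hi/E/q/W, Hi/S/q/W} → row (6,2) (1,4) (5,4)
{Hi/E/t/U, Hi/E/t/W, Hi/S/t/U, Hi/S/t/W} → row (1,4) (1,4) (1,4)
That's 5 distinct rows out of 16 strategies.

5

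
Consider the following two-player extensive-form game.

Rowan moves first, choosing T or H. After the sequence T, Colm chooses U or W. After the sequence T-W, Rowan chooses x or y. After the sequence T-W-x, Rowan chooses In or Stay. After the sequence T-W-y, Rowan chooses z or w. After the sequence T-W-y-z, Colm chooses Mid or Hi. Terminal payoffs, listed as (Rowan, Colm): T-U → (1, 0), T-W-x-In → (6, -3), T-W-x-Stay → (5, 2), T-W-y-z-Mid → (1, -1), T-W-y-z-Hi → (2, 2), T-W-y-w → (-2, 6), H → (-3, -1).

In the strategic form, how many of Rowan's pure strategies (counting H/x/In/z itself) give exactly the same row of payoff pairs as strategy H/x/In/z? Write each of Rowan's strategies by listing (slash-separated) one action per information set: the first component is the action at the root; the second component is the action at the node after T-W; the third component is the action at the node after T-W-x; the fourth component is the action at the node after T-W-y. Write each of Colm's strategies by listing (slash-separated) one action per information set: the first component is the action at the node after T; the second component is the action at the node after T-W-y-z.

Row for H/x/In/z (columns U/Mid, U/Hi, W/Mid, W/Hi): (-3,-1) (-3,-1) (-3,-1) (-3,-1).
Under H/x/In/z, Rowan's choice at the node after T-W and at the node after T-W-x and at the node after T-W-y can never be reached regardless of what Colm does, so varying those choices leaves every outcome unchanged.
Holding the reachable choices fixed and varying the unreachable ones freely already gives 2 × 2 × 2 = 8 equivalent strategies.
No other strategy reproduces this row, so those 8 are the full class: H/x/In/z, H/x/In/w, H/x/Stay/z, H/x/Stay/w, H/y/In/z, H/y/In/w, H/y/Stay/z, H/y/Stay/w.

8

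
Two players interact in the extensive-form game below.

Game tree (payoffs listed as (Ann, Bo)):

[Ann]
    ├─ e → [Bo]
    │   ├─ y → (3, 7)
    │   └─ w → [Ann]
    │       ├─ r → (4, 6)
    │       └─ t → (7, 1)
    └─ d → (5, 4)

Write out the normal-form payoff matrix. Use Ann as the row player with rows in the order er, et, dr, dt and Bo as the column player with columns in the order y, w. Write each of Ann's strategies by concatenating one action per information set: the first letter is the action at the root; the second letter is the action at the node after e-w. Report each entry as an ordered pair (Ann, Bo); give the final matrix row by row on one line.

Row er: y→(3,7), w→(4,6)
Row et: y→(3,7), w→(7,1)
Row dr: y→(5,4), w→(5,4)
Row dt: y→(5,4), w→(5,4)

er: (3,7) (4,6) | et: (3,7) (7,1) | dr: (5,4) (5,4) | dt: (5,4) (5,4)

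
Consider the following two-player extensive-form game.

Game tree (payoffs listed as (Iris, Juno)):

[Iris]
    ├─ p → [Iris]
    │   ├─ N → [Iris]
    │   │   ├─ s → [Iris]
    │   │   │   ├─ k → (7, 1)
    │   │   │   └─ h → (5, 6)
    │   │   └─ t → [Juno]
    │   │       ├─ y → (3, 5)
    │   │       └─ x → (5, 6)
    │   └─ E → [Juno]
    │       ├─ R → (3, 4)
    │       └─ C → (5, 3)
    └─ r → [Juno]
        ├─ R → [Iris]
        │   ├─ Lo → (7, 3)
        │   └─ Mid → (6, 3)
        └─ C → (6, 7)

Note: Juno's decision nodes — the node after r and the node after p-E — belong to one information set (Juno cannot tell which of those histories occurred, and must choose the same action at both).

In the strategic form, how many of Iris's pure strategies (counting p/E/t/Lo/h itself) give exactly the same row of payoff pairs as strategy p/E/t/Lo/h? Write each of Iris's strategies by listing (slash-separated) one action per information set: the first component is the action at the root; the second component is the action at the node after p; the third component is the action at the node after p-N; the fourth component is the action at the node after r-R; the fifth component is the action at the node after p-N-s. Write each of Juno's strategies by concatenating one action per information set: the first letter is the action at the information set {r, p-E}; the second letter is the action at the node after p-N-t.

Row for p/E/t/Lo/h (columns Ry, Rx, Cy, Cx): (3,4) (3,4) (5,3) (5,3).
Under p/E/t/Lo/h, Iris's choice at the node after p-N and at the node after r-R and at the node after p-N-s can never be reached regardless of what Juno does, so varying those choices leaves every outcome unchanged.
Holding the reachable choices fixed and varying the unreachable ones freely already gives 2 × 2 × 2 = 8 equivalent strategies.
No other strategy reproduces this row, so those 8 are the full class: p/E/s/Lo/k, p/E/s/Lo/h, p/E/s/Mid/k, p/E/s/Mid/h, p/E/t/Lo/k, p/E/t/Lo/h, p/E/t/Mid/k, p/E/t/Mid/h.

8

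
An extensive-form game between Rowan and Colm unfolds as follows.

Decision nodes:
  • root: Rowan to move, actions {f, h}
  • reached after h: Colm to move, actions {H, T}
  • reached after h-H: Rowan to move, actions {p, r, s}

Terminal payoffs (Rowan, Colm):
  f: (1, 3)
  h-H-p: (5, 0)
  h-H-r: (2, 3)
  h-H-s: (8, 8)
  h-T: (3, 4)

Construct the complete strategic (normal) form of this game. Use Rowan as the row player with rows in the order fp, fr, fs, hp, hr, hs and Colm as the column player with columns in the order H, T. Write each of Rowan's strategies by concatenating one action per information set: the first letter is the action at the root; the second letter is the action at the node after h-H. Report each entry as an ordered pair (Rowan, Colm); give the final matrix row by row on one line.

            H        T
  fp    (1,3)    (1,3)
  fr    (1,3)    (1,3)
  fs    (1,3)    (1,3)
  hp    (5,0)    (3,4)
  hr    (2,3)    (3,4)
  hs    (8,8)    (3,4)

fp: (1,3) (1,3) | fr: (1,3) (1,3) | fs: (1,3) (1,3) | hp: (5,0) (3,4) | hr: (2,3) (3,4) | hs: (8,8) (3,4)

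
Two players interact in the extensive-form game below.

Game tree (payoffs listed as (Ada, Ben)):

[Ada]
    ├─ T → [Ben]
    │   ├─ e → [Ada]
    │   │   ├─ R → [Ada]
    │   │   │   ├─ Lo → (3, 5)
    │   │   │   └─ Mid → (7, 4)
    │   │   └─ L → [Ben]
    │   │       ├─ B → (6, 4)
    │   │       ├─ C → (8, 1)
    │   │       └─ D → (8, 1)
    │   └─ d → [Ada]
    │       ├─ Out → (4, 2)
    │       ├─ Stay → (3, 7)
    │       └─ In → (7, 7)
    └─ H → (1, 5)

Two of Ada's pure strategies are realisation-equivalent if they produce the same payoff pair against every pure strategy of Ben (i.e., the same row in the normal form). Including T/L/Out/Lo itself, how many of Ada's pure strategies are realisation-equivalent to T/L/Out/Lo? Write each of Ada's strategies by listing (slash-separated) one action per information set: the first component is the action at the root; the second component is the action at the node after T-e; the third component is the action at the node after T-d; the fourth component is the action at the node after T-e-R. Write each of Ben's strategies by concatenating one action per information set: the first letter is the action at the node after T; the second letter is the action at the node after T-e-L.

Row for T/L/Out/Lo (columns eB, eC, eD, dB, dC, dD): (6,4) (8,1) (8,1) (4,2) (4,2) (4,2).
Under T/L/Out/Lo, Ada's choice at the node after T-e-R can never be reached regardless of what Ben does, so varying those choices leaves every outcome unchanged.
Holding the reachable choices fixed and varying the unreachable one freely already gives 2 equivalent strategies.
No other strategy reproduces this row, so those 2 are the full class: T/L/Out/Lo, T/L/Out/Mid.

2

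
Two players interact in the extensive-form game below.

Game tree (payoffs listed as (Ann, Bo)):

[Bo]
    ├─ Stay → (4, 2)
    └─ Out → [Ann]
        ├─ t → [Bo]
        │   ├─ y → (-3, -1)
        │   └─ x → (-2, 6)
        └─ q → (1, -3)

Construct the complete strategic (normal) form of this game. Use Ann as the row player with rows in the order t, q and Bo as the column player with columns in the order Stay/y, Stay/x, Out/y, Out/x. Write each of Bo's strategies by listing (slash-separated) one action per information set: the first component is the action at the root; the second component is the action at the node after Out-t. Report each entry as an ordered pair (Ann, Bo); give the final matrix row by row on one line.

       Stay/y   Stay/x    Out/y    Out/x
   t    (4,2)    (4,2)  (-3,-1)   (-2,6)
   q    (4,2)    (4,2)   (1,-3)   (1,-3)

t: (4,2) (4,2) (-3,-1) (-2,6) | q: (4,2) (4,2) (1,-3) (1,-3)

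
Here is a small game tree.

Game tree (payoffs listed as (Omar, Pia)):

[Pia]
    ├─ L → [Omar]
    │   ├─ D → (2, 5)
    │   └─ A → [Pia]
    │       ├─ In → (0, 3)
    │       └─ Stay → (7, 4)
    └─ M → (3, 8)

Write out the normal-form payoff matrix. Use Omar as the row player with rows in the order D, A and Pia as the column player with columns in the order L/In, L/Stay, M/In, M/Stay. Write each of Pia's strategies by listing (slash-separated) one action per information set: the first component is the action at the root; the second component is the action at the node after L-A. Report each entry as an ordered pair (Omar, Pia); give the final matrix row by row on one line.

Row D: L/In→(2,5), L/Stay→(2,5), M/In→(3,8), M/Stay→(3,8)
Row A: L/In→(0,3), L/Stay→(7,4), M/In→(3,8), M/Stay→(3,8)

D: (2,5) (2,5) (3,8) (3,8) | A: (0,3) (7,4) (3,8) (3,8)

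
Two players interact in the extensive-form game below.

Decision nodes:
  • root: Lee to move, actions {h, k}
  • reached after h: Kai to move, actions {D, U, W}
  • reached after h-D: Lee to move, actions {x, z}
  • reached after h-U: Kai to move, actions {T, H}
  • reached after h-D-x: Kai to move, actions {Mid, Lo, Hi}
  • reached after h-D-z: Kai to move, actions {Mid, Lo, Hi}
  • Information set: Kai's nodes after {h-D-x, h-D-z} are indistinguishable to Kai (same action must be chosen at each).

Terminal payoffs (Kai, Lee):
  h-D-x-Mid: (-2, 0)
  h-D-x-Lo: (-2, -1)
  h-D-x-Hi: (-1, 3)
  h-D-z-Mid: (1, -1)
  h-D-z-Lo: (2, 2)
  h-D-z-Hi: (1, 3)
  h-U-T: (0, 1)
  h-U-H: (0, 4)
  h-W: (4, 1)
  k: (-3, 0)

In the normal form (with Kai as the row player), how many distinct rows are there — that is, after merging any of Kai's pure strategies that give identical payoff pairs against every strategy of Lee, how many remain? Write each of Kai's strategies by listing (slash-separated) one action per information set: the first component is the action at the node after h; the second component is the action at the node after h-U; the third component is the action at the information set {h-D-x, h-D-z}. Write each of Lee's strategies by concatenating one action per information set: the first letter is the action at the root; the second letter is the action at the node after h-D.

Kai has 18 pure strategies: D/T/Mid, D/T/Lo, D/T/Hi, D/H/Mid, D/H/Lo, D/H/Hi, U/T/Mid, U/T/Lo, U/T/Hi, U/H/Mid, U/H/Lo, U/H/Hi, W/T/Mid, W/T/Lo, W/T/Hi, W/H/Mid, W/H/Lo, W/H/Hi. Columns: hx, hz, kx, kz.
{D/T/Mid, D/H/Mid} → row (-2,0) (1,-1) (-3,0) (-3,0)
{D/T/Lo, D/H/Lo} → row (-2,-1) (2,2) (-3,0) (-3,0)
{D/T/Hi, D/H/Hi} → row (-1,3) (1,3) (-3,0) (-3,0)
{U/T/Mid, U/T/Lo, U/T/Hi} → row (0,1) (0,1) (-3,0) (-3,0)
{U/H/Mid, U/H/Lo, U/H/Hi} → row (0,4) (0,4) (-3,0) (-3,0)
{W/T/Mid, W/T/Lo, W/T/Hi, W/H/Mid, W/H/Lo, W/H/Hi} → row (4,1) (4,1) (-3,0) (-3,0)
That's 6 distinct rows out of 18 strategies.

6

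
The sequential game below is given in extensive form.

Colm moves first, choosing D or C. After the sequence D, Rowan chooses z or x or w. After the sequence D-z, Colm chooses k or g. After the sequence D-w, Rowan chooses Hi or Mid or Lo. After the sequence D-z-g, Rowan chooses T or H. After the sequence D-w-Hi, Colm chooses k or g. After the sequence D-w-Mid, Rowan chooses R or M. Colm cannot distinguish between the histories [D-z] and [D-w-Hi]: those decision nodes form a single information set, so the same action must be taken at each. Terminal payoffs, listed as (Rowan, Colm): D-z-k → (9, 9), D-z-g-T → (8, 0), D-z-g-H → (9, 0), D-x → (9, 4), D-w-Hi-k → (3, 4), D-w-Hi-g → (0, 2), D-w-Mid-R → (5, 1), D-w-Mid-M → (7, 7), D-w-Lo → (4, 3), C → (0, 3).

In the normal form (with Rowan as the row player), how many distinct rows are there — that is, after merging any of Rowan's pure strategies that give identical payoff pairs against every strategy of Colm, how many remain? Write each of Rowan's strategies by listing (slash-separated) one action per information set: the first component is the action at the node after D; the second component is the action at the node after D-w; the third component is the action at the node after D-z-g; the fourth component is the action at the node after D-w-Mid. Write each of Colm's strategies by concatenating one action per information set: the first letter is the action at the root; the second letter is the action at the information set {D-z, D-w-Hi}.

7

Rowan has 36 pure strategies: z/Hi/T/R, z/Hi/T/M, z/Hi/H/R, z/Hi/H/M, z/Mid/T/R, z/Mid/T/M, z/Mid/H/R, z/Mid/H/M, z/Lo/T/R, z/Lo/T/M, z/Lo/H/R, z/Lo/H/M, x/Hi/T/R, x/Hi/T/M, x/Hi/H/R, x/Hi/H/M, x/Mid/T/R, x/Mid/T/M, x/Mid/H/R, x/Mid/H/M, x/Lo/T/R, x/Lo/T/M, x/Lo/H/R, x/Lo/H/M, w/Hi/T/R, w/Hi/T/M, w/Hi/H/R, w/Hi/H/M, w/Mid/T/R, w/Mid/T/M, w/Mid/H/R, w/Mid/H/M, w/Lo/T/R, w/Lo/T/M, w/Lo/H/R, w/Lo/H/M. Columns: Dk, Dg, Ck, Cg.
{z/Hi/T/R, z/Hi/T/M, z/Mid/T/R, z/Mid/T/M, z/Lo/T/R, z/Lo/T/M} → row (9,9) (8,0) (0,3) (0,3)
{z/Hi/H/R, z/Hi/H/M, z/Mid/H/R, z/Mid/H/M, z/Lo/H/R, z/Lo/H/M} → row (9,9) (9,0) (0,3) (0,3)
{x/Hi/T/R, x/Hi/T/M, x/Hi/H/R, x/Hi/H/M, x/Mid/T/R, x/Mid/T/M, x/Mid/H/R, x/Mid/H/M, x/Lo/T/R, x/Lo/T/M, x/Lo/H/R, x/Lo/H/M} → row (9,4) (9,4) (0,3) (0,3)
{w/Hi/T/R, w/Hi/T/M, w/Hi/H/R, w/Hi/H/M} → row (3,4) (0,2) (0,3) (0,3)
{w/Mid/T/R, w/Mid/H/R} → row (5,1) (5,1) (0,3) (0,3)
{w/Mid/T/M, w/Mid/H/M} → row (7,7) (7,7) (0,3) (0,3)
{w/Lo/T/R, w/Lo/T/M, w/Lo/H/R, w/Lo/H/M} → row (4,3) (4,3) (0,3) (0,3)
That's 7 distinct rows out of 36 strategies.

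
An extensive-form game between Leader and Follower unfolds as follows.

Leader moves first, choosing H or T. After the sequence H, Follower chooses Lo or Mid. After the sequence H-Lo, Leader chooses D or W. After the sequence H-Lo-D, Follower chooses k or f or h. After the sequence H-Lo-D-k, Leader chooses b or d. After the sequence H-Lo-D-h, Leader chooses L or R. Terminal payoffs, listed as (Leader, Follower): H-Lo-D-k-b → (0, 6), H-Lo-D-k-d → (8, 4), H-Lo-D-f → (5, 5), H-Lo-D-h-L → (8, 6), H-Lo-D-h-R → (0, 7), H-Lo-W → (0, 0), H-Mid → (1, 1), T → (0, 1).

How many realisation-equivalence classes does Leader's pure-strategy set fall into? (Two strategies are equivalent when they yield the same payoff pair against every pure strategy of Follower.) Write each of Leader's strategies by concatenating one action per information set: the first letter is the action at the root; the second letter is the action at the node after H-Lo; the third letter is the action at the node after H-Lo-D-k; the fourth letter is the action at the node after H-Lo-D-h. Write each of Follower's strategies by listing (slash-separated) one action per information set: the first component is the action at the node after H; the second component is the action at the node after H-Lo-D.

6

Leader has 16 pure strategies: HDbL, HDbR, HDdL, HDdR, HWbL, HWbR, HWdL, HWdR, TDbL, TDbR, TDdL, TDdR, TWbL, TWbR, TWdL, TWdR. Columns: Lo/k, Lo/f, Lo/h, Mid/k, Mid/f, Mid/h.
{HDbL} → row (0,6) (5,5) (8,6) (1,1) (1,1) (1,1)
{HDbR} → row (0,6) (5,5) (0,7) (1,1) (1,1) (1,1)
{HDdL} → row (8,4) (5,5) (8,6) (1,1) (1,1) (1,1)
{HDdR} → row (8,4) (5,5) (0,7) (1,1) (1,1) (1,1)
{HWbL, HWbR, HWdL, HWdR} → row (0,0) (0,0) (0,0) (1,1) (1,1) (1,1)
{TDbL, TDbR, TDdL, TDdR, TWbL, TWbR, TWdL, TWdR} → row (0,1) (0,1) (0,1) (0,1) (0,1) (0,1)
That's 6 distinct rows out of 16 strategies.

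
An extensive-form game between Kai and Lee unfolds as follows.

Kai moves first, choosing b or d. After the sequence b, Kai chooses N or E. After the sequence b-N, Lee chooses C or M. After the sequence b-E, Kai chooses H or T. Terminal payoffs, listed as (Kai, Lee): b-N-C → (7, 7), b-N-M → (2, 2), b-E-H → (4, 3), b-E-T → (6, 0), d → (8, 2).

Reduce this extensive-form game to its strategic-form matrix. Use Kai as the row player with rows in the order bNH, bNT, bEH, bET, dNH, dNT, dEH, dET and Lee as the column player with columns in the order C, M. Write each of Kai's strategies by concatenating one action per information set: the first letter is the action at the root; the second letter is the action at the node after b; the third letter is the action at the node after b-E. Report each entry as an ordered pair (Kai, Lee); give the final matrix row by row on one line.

bNH: (7,7) (2,2) | bNT: (7,7) (2,2) | bEH: (4,3) (4,3) | bET: (6,0) (6,0) | dNH: (8,2) (8,2) | dNT: (8,2) (8,2) | dEH: (8,2) (8,2) | dET: (8,2) (8,2)

Row bNH: C→(7,7), M→(2,2)
Row bNT: C→(7,7), M→(2,2)
Row bEH: C→(4,3), M→(4,3)
Row bET: C→(6,0), M→(6,0)
Row dNH: C→(8,2), M→(8,2)
Row dNT: C→(8,2), M→(8,2)
Row dEH: C→(8,2), M→(8,2)
Row dET: C→(8,2), M→(8,2)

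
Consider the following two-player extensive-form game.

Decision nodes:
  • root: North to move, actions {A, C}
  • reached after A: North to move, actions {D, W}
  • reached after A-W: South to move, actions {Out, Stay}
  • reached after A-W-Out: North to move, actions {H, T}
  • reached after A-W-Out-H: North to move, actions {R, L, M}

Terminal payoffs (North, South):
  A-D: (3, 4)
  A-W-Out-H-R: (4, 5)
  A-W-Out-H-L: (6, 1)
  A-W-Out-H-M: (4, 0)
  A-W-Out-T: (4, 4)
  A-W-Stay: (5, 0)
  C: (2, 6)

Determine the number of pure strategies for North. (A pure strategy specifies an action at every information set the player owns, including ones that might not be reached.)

24

North owns the root with actions {A, C} — two choices.
North owns the node after A with actions {D, W} — two choices.
North owns the node after A-W-Out with actions {H, T} — two choices.
North owns the node after A-W-Out-H with actions {R, L, M} — three choices.
A pure strategy fixes one action at each information set independently, so the count is the product 2 × 2 × 2 × 3 = 24.
(For reference, South has 2 pure strategies, giving a 24×2 normal-form matrix.)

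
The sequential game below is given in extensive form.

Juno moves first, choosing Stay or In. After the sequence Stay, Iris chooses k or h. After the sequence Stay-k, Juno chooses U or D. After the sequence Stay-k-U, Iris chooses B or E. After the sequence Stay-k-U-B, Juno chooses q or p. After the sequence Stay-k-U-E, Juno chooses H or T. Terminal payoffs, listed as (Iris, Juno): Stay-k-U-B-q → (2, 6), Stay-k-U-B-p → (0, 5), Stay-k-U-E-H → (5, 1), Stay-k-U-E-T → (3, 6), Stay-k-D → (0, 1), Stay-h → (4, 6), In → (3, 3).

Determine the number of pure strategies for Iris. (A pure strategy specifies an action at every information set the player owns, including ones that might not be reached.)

4

Iris owns the node after Stay with actions {k, h} — two choices.
Iris owns the node after Stay-k-U with actions {B, E} — two choices.
A pure strategy fixes one action at each information set independently, so the count is the product 2 × 2 = 4.
(For reference, Juno has 16 pure strategies, giving a 4×16 normal-form matrix.)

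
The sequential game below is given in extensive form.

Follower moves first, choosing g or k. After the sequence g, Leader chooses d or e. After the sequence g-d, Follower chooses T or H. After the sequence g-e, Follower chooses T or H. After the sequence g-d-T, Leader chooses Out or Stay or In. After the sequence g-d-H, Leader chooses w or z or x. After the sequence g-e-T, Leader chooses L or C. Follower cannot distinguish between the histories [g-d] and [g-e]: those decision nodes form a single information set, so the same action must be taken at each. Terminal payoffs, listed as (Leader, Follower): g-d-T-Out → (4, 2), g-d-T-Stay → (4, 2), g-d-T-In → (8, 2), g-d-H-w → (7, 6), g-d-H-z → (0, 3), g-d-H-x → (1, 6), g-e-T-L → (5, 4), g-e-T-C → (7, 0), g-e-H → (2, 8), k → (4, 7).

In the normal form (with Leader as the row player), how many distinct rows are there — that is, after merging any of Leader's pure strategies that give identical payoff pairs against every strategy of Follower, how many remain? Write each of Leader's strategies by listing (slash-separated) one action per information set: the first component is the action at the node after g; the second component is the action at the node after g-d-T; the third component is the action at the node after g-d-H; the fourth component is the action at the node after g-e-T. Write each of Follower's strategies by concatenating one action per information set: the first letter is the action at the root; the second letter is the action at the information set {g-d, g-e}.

8

Leader has 36 pure strategies: d/Out/w/L, d/Out/w/C, d/Out/z/L, d/Out/z/C, d/Out/x/L, d/Out/x/C, d/Stay/w/L, d/Stay/w/C, d/Stay/z/L, d/Stay/z/C, d/Stay/x/L, d/Stay/x/C, d/In/w/L, d/In/w/C, d/In/z/L, d/In/z/C, d/In/x/L, d/In/x/C, e/Out/w/L, e/Out/w/C, e/Out/z/L, e/Out/z/C, e/Out/x/L, e/Out/x/C, e/Stay/w/L, e/Stay/w/C, e/Stay/z/L, e/Stay/z/C, e/Stay/x/L, e/Stay/x/C, e/In/w/L, e/In/w/C, e/In/z/L, e/In/z/C, e/In/x/L, e/In/x/C. Columns: gT, gH, kT, kH.
{d/Out/w/L, d/Out/w/C, d/Stay/w/L, d/Stay/w/C} → row (4,2) (7,6) (4,7) (4,7)
{d/Out/z/L, d/Out/z/C, d/Stay/z/L, d/Stay/z/C} → row (4,2) (0,3) (4,7) (4,7)
{d/Out/x/L, d/Out/x/C, d/Stay/x/L, d/Stay/x/C} → row (4,2) (1,6) (4,7) (4,7)
{d/In/w/L, d/In/w/C} → row (8,2) (7,6) (4,7) (4,7)
{d/In/z/L, d/In/z/C} → row (8,2) (0,3) (4,7) (4,7)
{d/In/x/L, d/In/x/C} → row (8,2) (1,6) (4,7) (4,7)
{e/Out/w/L, e/Out/z/L, e/Out/x/L, e/Stay/w/L, e/Stay/z/L, e/Stay/x/L, e/In/w/L, e/In/z/L, e/In/x/L} → row (5,4) (2,8) (4,7) (4,7)
{e/Out/w/C, e/Out/z/C, e/Out/x/C, e/Stay/w/C, e/Stay/z/C, e/Stay/x/C, e/In/w/C, e/In/z/C, e/In/x/C} → row (7,0) (2,8) (4,7) (4,7)
That's 8 distinct rows out of 36 strategies.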